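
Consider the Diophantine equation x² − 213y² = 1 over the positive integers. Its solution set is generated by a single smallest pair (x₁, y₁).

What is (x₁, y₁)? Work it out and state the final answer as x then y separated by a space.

d=213: √d = [14; 1,1,2,6,1,8,1,6,2,1,1,28] (ℓ=12, even), read p_11/q_11
i=0: a=14 ⇒ p=14, q=1
…
i=3: a=2 ⇒ p=73, q=5
…
i=5: a=1 ⇒ p=540, q=37
i=6: a=8 ⇒ p=4787, q=328
i=7: a=1 ⇒ p=5327, q=365
…
i=10: a=1 ⇒ p=115574, q=7919
i=11: a=1 ⇒ p=194399, q=13320
→ (194399, 13320).  Check: 194399²=37790971201, 213·13320²=37790971200, difference 1.

194399 13320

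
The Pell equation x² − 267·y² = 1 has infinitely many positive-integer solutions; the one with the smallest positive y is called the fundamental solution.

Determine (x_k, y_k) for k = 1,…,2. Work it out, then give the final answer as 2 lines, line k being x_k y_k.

2402 147
11539207 706188

√267 = [16; 2,1,15,1,2,32, …], period ℓ=6 (even) → k=5
i=0: a=16 ⇒ p=16, q=1
…
i=2: a=1 ⇒ p=49, q=3
…
i=4: a=1 ⇒ p=817, q=50
i=5: a=2 ⇒ p=2402, q=147
→ (2402, 147).  Check: 2402²=5769604, 267·147²=5769603, difference 1.
(x_2, y_2) = (2402·2402 + 267·147·147, 2402·147 + 147·2402) = (11539207, 706188)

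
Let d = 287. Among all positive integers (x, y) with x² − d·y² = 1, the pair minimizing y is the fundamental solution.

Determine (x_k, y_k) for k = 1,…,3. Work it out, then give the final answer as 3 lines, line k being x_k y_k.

288 17
165887 9792
95550624 5640175

d=287: √d = [16; 1,15,1,32] (ℓ=4, even), read p_3/q_3
step 0: (16, 1)  from 16·(1,0) + (0,1)
step 1: (17, 1)  from 1·(16,1) + (1,0)
step 2: (271, 16)  from 15·(17,1) + (16,1)
step 3: (288, 17)  from 1·(271,16) + (17,1)
fundamental: x₁=288, y₁=17  (since 82944 − 287·289 = 1)
n=2: (288,17)∘(288,17) = (288·288+287·17·17, 288·17+17·288) = (165887,9792)
n=3: (165887,9792)∘(288,17) = (288·165887+287·17·9792, 288·9792+17·165887) = (95550624,5640175)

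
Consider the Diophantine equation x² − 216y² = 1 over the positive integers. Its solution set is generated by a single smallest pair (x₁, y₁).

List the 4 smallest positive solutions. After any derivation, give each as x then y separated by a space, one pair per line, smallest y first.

√216 = [14; 1,2,3,2,1,28, …], period ℓ=6 (even) → k=5
step 0: (14, 1)  from 14·(1,0) + (0,1)
…
step 4: (338, 23)  from 2·(147,10) + (44,3)
step 5: (485, 33)  from 1·(338,23) + (147,10)
(x₁, y₁) = (485, 33);  485² − 216·33² = 1 ✓
(x_2, y_2) = (485·485 + 216·33·33, 485·33 + 33·485) = (470449, 32010)
(x_3, y_3) = (485·470449 + 216·33·32010, 485·32010 + 33·470449) = (456335045, 31049667)
(x_4, y_4) = (485·456335045 + 216·33·31049667, 485·31049667 + 33·456335045) = (442644523201, 30118144980)

485 33
470449 32010
456335045 31049667
442644523201 30118144980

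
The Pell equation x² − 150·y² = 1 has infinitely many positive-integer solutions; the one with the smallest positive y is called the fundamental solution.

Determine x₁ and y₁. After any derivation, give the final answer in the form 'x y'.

49 4

√150 = [12; 4,24, …], period ℓ=2 (even) → k=1
k=0  a_k=12  p_k/q_k = 12/1
k=1  a_k=4  p_k/q_k = 49/4
fundamental: x₁=49, y₁=4  (since 2401 − 150·16 = 1)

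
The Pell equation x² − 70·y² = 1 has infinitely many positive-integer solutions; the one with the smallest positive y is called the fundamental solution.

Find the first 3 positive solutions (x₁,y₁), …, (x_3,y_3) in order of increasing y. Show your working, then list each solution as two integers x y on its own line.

251 30
126001 15060
63252251 7560090

√70 = [8; 2,1,2,1,2,16, …], period ℓ=6 (even) → k=5
i=0: a=8 ⇒ p=8, q=1
i=1: a=2 ⇒ p=17, q=2
i=2: a=1 ⇒ p=25, q=3
…
i=4: a=1 ⇒ p=92, q=11
i=5: a=2 ⇒ p=251, q=30
fundamental: x₁=251, y₁=30  (since 63001 − 70·900 = 1)
(x_2, y_2) = (251·251 + 70·30·30, 251·30 + 30·251) = (126001, 15060)
(x_3, y_3) = (251·126001 + 70·30·15060, 251·15060 + 30·126001) = (63252251, 7560090)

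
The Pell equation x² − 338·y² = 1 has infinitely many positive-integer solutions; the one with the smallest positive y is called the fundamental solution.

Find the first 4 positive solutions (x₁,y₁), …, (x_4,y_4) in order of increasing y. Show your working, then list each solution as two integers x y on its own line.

d=338: √d = [18; 2,1,1,2,36] (ℓ=5, odd), read p_9/q_9
k=0  a_k=18  p_k/q_k = 18/1
k=1  a_k=2  p_k/q_k = 37/2
k=2  a_k=1  p_k/q_k = 55/3
…
k=4  a_k=2  p_k/q_k = 239/13
…
k=7  a_k=1  p_k/q_k = 26327/1432
k=8  a_k=1  p_k/q_k = 43958/2391
k=9  a_k=2  p_k/q_k = 114243/6214
(x₁, y₁) = (114243, 6214);  114243² − 338·6214² = 1 ✓
k=2:  x_2 = 114243·114243+338·6214·6214 = 26102926097,  y_2 = 114243·6214+6214·114243 = 1419812004
k=3:  x_3 = 114243·26102926097+338·6214·1419812004 = 5964153172084899,  y_3 = 114243·1419812004+6214·26102926097 = 324407165539730
k=4:  x_4 = 114243·5964153172084899+338·6214·324407165539730 = 1362725501650887306817,  y_4 = 114243·324407165539730+6214·5964153172084899 = 74122495624090936776

114243 6214
26102926097 1419812004
5964153172084899 324407165539730
1362725501650887306817 74122495624090936776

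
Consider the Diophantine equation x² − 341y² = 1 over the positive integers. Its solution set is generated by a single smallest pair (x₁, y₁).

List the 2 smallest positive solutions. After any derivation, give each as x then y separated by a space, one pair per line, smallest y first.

10626551 575460
225847172311201 12230310076920

√341 = [18; 2,6,1,8,2,…,6,2,36, …], period ℓ=14 (even) → k=13
k=0  a_k=18  p_k/q_k = 18/1
k=1  a_k=2  p_k/q_k = 37/2
k=2  a_k=6  p_k/q_k = 240/13
k=3  a_k=1  p_k/q_k = 277/15
k=4  a_k=8  p_k/q_k = 2456/133
k=5  a_k=2  p_k/q_k = 5189/281
…
k=8  a_k=1  p_k/q_k = 28124/1523
k=9  a_k=2  p_k/q_k = 76727/4155
…
k=11  a_k=1  p_k/q_k = 718667/38918
k=12  a_k=6  p_k/q_k = 4953942/268271
k=13  a_k=2  p_k/q_k = 10626551/575460
fundamental: x₁=10626551, y₁=575460  (since 112923586155601 − 341·331154211600 = 1)
(10626551+575460√341)^2 = 225847172311201 + 12230310076920√341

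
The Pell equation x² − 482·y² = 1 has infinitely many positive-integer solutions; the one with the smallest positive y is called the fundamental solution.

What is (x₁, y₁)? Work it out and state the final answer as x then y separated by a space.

[21; 1,20,1,42] for √482; ℓ=4 ⇒ convergent index 3
i=0: a=21 ⇒ p=21, q=1
…
i=2: a=20 ⇒ p=461, q=21
i=3: a=1 ⇒ p=483, q=22
fundamental: x₁=483, y₁=22  (since 233289 − 482·484 = 1)

483 22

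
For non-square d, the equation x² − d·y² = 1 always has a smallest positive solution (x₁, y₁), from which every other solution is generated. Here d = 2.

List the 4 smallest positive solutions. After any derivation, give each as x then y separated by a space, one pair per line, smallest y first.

d=2: √d = [1; 2] (ℓ=1, odd), read p_1/q_1
step 0: (1, 1)  from 1·(1,0) + (0,1)
step 1: (3, 2)  from 2·(1,1) + (1,0)
(x₁, y₁) = (3, 2);  3² − 2·2² = 1 ✓
k=2:  x_2 = 3·3+2·2·2 = 17,  y_2 = 3·2+2·3 = 12
k=3:  x_3 = 3·17+2·2·12 = 99,  y_3 = 3·12+2·17 = 70
k=4:  x_4 = 3·99+2·2·70 = 577,  y_4 = 3·70+2·99 = 408

3 2
17 12
99 70
577 408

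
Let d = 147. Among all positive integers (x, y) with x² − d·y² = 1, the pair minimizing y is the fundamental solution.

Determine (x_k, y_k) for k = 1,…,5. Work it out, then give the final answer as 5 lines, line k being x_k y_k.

97 8
18817 1552
3650401 301080
708158977 58407968
137379191137 11330844712

√147 → a₀=12, period (8,24); ℓ=2 even so k=1
k=0  a_k=12  p_k/q_k = 12/1
k=1  a_k=8  p_k/q_k = 97/8
fundamental: x₁=97, y₁=8  (since 9409 − 147·64 = 1)
(97+8√147)^2 = 18817 + 1552√147
(97+8√147)^3 = 3650401 + 301080√147
(97+8√147)^4 = 708158977 + 58407968√147
(97+8√147)^5 = 137379191137 + 11330844712√147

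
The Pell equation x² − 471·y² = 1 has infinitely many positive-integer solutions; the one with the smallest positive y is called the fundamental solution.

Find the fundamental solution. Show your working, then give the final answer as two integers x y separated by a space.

7838695 361188

[21; 1,2,2,1,3,…,2,1,42] for √471; ℓ=14 ⇒ convergent index 13
a_0=21:  p_0=21·1+0=21,  q_0=21·0+1=1
…
a_9=3:  p_9=3·198665+48809=644804,  q_9=3·9154+2249=29711
…
a_12=2:  p_12=2·2331742+843469=5506953,  q_12=2·107441+38865=253747
a_13=1:  p_13=1·5506953+2331742=7838695,  q_13=1·253747+107441=361188
(x₁, y₁) = (7838695, 361188);  7838695² − 471·361188² = 1 ✓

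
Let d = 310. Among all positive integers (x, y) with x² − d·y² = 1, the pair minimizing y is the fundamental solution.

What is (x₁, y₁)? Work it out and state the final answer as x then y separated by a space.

√310 = [17; 1,1,1,1,5,…,1,1,34, …], period ℓ=16 (even) → k=15
i=0: a=17 ⇒ p=17, q=1
i=1: a=1 ⇒ p=18, q=1
…
i=3: a=1 ⇒ p=53, q=3
i=4: a=1 ⇒ p=88, q=5
…
i=6: a=3 ⇒ p=1567, q=89
…
i=13: a=1 ⇒ p=333702, q=18953
i=14: a=1 ⇒ p=515017, q=29251
i=15: a=1 ⇒ p=848719, q=48204
(x₁, y₁) = (848719, 48204);  848719² − 310·48204² = 1 ✓

848719 48204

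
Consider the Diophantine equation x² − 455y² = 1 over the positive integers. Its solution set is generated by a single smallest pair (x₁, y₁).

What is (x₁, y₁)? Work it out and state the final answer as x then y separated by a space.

64 3

√455 → a₀=21, period (3,42); ℓ=2 even so k=1
i=0: a=21 ⇒ p=21, q=1
i=1: a=3 ⇒ p=64, q=3
(x₁, y₁) = (64, 3);  64² − 455·3² = 1 ✓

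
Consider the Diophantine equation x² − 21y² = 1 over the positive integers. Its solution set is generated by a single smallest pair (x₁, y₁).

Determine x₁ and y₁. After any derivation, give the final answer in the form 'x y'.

55 12

[4; 1,1,2,1,1,8] for √21; ℓ=6 ⇒ convergent index 5
k=0  a_k=4  p_k/q_k = 4/1
…
k=2  a_k=1  p_k/q_k = 9/2
k=3  a_k=2  p_k/q_k = 23/5
k=4  a_k=1  p_k/q_k = 32/7
k=5  a_k=1  p_k/q_k = 55/12
→ (55, 12).  Check: 55²=3025, 21·12²=3024, difference 1.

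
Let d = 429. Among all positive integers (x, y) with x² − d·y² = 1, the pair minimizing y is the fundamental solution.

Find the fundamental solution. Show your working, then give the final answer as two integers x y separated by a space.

1524095 73584

√429 = [20; 1,2,2,9,1,12,1,9,2,2,1,40, …], period ℓ=12 (even) → k=11
a_0=20:  p_0=20·1+0=20,  q_0=20·0+1=1
…
a_5=1:  p_5=1·1367+145=1512,  q_5=1·66+7=73
…
a_10=2:  p_10=2·438459+208718=1085636,  q_10=2·21169+10077=52415
a_11=1:  p_11=1·1085636+438459=1524095,  q_11=1·52415+21169=73584
(x₁, y₁) = (1524095, 73584);  1524095² − 429·73584² = 1 ✓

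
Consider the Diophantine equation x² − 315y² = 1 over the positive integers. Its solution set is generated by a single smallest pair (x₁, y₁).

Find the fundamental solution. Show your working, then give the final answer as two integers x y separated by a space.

√315 → a₀=17, period (1,2,1,34); ℓ=4 even so k=3
k=0  a_k=17  p_k/q_k = 17/1
k=1  a_k=1  p_k/q_k = 18/1
k=2  a_k=2  p_k/q_k = 53/3
k=3  a_k=1  p_k/q_k = 71/4
fundamental: x₁=71, y₁=4  (since 5041 − 315·16 = 1)

71 4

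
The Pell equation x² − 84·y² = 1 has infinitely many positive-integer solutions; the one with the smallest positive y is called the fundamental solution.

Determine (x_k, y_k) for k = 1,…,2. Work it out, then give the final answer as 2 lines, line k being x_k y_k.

√84 → a₀=9, period (6,18); ℓ=2 even so k=1
i=0: a=9 ⇒ p=9, q=1
i=1: a=6 ⇒ p=55, q=6
→ (55, 6).  Check: 55²=3025, 84·6²=3024, difference 1.
(x_2, y_2) = (55·55 + 84·6·6, 55·6 + 6·55) = (6049, 660)

55 6
6049 660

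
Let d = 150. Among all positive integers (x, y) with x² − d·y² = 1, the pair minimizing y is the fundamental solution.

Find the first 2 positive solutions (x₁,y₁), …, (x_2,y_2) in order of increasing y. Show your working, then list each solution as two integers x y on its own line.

49 4
4801 392

d=150: √d = [12; 4,24] (ℓ=2, even), read p_1/q_1
step 0: (12, 1)  from 12·(1,0) + (0,1)
step 1: (49, 4)  from 4·(12,1) + (1,0)
→ (49, 4).  Check: 49²=2401, 150·4²=2400, difference 1.
(49+4√150)^2 = 4801 + 392√150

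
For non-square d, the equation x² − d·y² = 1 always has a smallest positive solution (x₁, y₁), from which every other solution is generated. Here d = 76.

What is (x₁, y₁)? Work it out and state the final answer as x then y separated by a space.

57799 6630

[8; 1,2,1,1,5,4,5,1,1,2,1,16] for √76; ℓ=12 ⇒ convergent index 11
k=0  a_k=8  p_k/q_k = 8/1
…
k=2  a_k=2  p_k/q_k = 26/3
…
k=4  a_k=1  p_k/q_k = 61/7
k=5  a_k=5  p_k/q_k = 340/39
k=6  a_k=4  p_k/q_k = 1421/163
k=7  a_k=5  p_k/q_k = 7445/854
…
k=10  a_k=2  p_k/q_k = 41488/4759
k=11  a_k=1  p_k/q_k = 57799/6630
(x₁, y₁) = (57799, 6630);  57799² − 76·6630² = 1 ✓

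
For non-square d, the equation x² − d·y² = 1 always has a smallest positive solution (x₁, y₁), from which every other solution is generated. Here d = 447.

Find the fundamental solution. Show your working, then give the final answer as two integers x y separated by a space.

148 7

[21; 7,42] for √447; ℓ=2 ⇒ convergent index 1
k=0  a_k=21  p_k/q_k = 21/1
k=1  a_k=7  p_k/q_k = 148/7
(x₁, y₁) = (148, 7);  148² − 447·7² = 1 ✓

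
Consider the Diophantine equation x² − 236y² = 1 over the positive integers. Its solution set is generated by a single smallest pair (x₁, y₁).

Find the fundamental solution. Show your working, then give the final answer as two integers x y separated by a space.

d=236: √d = [15; 2,1,3,5,1,6,1,5,3,1,2,30] (ℓ=12, even), read p_11/q_11
i=0: a=15 ⇒ p=15, q=1
i=1: a=2 ⇒ p=31, q=2
…
i=3: a=3 ⇒ p=169, q=11
…
i=6: a=6 ⇒ p=7251, q=472
…
i=8: a=5 ⇒ p=48806, q=3177
i=9: a=3 ⇒ p=154729, q=10072
i=10: a=1 ⇒ p=203535, q=13249
i=11: a=2 ⇒ p=561799, q=36570
fundamental: x₁=561799, y₁=36570  (since 315618116401 − 236·1337364900 = 1)

561799 36570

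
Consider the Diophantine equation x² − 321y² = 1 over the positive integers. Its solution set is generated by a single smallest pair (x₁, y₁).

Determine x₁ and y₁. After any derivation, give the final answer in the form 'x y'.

215 12

√321 → a₀=17, period (1,10,1,34); ℓ=4 even so k=3
i=0: a=17 ⇒ p=17, q=1
i=1: a=1 ⇒ p=18, q=1
i=2: a=10 ⇒ p=197, q=11
i=3: a=1 ⇒ p=215, q=12
fundamental: x₁=215, y₁=12  (since 46225 − 321·144 = 1)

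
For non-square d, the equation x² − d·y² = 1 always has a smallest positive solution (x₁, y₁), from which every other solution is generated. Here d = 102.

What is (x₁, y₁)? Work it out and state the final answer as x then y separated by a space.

√102 = [10; 10,20, …], period ℓ=2 (even) → k=1
a_0=10:  p_0=10·1+0=10,  q_0=10·0+1=1
a_1=10:  p_1=10·10+1=101,  q_1=10·1+0=10
→ (101, 10).  Check: 101²=10201, 102·10²=10200, difference 1.

101 10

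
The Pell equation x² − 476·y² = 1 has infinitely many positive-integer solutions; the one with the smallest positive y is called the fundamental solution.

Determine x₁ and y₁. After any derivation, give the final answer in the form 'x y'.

[21; 1,4,2,10,2,4,1,42] for √476; ℓ=8 ⇒ convergent index 7
k=0  a_k=21  p_k/q_k = 21/1
…
k=6  a_k=4  p_k/q_k = 23541/1079
k=7  a_k=1  p_k/q_k = 28799/1320
(x₁, y₁) = (28799, 1320);  28799² − 476·1320² = 1 ✓

28799 1320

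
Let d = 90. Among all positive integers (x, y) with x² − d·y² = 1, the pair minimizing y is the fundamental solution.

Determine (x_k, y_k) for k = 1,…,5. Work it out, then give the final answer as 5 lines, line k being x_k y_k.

19 2
721 76
27379 2886
1039681 109592
39480499 4161610

[9; 2,18] for √90; ℓ=2 ⇒ convergent index 1
step 0: (9, 1)  from 9·(1,0) + (0,1)
step 1: (19, 2)  from 2·(9,1) + (1,0)
(x₁, y₁) = (19, 2);  19² − 90·2² = 1 ✓
(x_2, y_2) = (19·19 + 90·2·2, 19·2 + 2·19) = (721, 76)
(x_3, y_3) = (19·721 + 90·2·76, 19·76 + 2·721) = (27379, 2886)
(x_4, y_4) = (19·27379 + 90·2·2886, 19·2886 + 2·27379) = (1039681, 109592)
(x_5, y_5) = (19·1039681 + 90·2·109592, 19·109592 + 2·1039681) = (39480499, 4161610)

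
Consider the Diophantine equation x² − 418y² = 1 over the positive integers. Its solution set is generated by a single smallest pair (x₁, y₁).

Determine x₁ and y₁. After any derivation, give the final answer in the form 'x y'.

√418 → a₀=20, period (2,4,20,4,2,40); ℓ=6 even so k=5
step 0: (20, 1)  from 20·(1,0) + (0,1)
step 1: (41, 2)  from 2·(20,1) + (1,0)
…
step 3: (3721, 182)  from 20·(184,9) + (41,2)
step 4: (15068, 737)  from 4·(3721,182) + (184,9)
step 5: (33857, 1656)  from 2·(15068,737) + (3721,182)
fundamental: x₁=33857, y₁=1656  (since 1146296449 − 418·2742336 = 1)

33857 1656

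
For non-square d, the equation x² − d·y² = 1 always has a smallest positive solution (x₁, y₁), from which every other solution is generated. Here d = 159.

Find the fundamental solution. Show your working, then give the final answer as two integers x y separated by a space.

√159 → a₀=12, period (1,1,1,1,3,1,1,1,1,24); ℓ=10 even so k=9
k=0  a_k=12  p_k/q_k = 12/1
k=1  a_k=1  p_k/q_k = 13/1
k=2  a_k=1  p_k/q_k = 25/2
k=3  a_k=1  p_k/q_k = 38/3
k=4  a_k=1  p_k/q_k = 63/5
k=5  a_k=3  p_k/q_k = 227/18
k=6  a_k=1  p_k/q_k = 290/23
k=7  a_k=1  p_k/q_k = 517/41
k=8  a_k=1  p_k/q_k = 807/64
k=9  a_k=1  p_k/q_k = 1324/105
→ (1324, 105).  Check: 1324²=1752976, 159·105²=1752975, difference 1.

1324 105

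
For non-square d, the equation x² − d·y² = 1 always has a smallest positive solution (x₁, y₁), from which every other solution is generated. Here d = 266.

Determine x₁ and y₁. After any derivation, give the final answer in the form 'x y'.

d=266: √d = [16; 3,4,3,32] (ℓ=4, even), read p_3/q_3
k=0  a_k=16  p_k/q_k = 16/1
…
k=2  a_k=4  p_k/q_k = 212/13
k=3  a_k=3  p_k/q_k = 685/42
fundamental: x₁=685, y₁=42  (since 469225 − 266·1764 = 1)

685 42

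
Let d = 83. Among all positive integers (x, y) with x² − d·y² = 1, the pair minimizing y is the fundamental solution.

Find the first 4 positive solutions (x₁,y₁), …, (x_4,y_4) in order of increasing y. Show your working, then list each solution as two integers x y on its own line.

[9; 9,18] for √83; ℓ=2 ⇒ convergent index 1
step 0: (9, 1)  from 9·(1,0) + (0,1)
step 1: (82, 9)  from 9·(9,1) + (1,0)
→ (82, 9).  Check: 82²=6724, 83·9²=6723, difference 1.
k=2:  x_2 = 82·82+83·9·9 = 13447,  y_2 = 82·9+9·82 = 1476
k=3:  x_3 = 82·13447+83·9·1476 = 2205226,  y_3 = 82·1476+9·13447 = 242055
k=4:  x_4 = 82·2205226+83·9·242055 = 361643617,  y_4 = 82·242055+9·2205226 = 39695544

82 9
13447 1476
2205226 242055
361643617 39695544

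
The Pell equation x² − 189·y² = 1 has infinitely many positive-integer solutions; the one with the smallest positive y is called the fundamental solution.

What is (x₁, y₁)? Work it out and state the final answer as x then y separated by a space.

√189 = [13; 1,2,1,26, …], period ℓ=4 (even) → k=3
step 0: (13, 1)  from 13·(1,0) + (0,1)
…
step 2: (41, 3)  from 2·(14,1) + (13,1)
step 3: (55, 4)  from 1·(41,3) + (14,1)
→ (55, 4).  Check: 55²=3025, 189·4²=3024, difference 1.

55 4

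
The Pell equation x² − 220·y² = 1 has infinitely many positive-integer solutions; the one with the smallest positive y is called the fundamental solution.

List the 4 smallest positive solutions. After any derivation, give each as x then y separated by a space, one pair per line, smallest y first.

√220 = [14; 1,4,1,28, …], period ℓ=4 (even) → k=3
i=0: a=14 ⇒ p=14, q=1
i=1: a=1 ⇒ p=15, q=1
i=2: a=4 ⇒ p=74, q=5
i=3: a=1 ⇒ p=89, q=6
fundamental: x₁=89, y₁=6  (since 7921 − 220·36 = 1)
n=2: (89,6)∘(89,6) = (89·89+220·6·6, 89·6+6·89) = (15841,1068)
n=3: (15841,1068)∘(89,6) = (89·15841+220·6·1068, 89·1068+6·15841) = (2819609,190098)
n=4: (2819609,190098)∘(89,6) = (89·2819609+220·6·190098, 89·190098+6·2819609) = (501874561,33836376)

89 6
15841 1068
2819609 190098
501874561 33836376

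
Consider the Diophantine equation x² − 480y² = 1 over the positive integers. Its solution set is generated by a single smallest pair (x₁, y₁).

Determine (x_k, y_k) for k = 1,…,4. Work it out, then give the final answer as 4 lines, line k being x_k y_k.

√480 → a₀=21, period (1,9,1,42); ℓ=4 even so k=3
step 0: (21, 1)  from 21·(1,0) + (0,1)
step 1: (22, 1)  from 1·(21,1) + (1,0)
step 2: (219, 10)  from 9·(22,1) + (21,1)
step 3: (241, 11)  from 1·(219,10) + (22,1)
fundamental: x₁=241, y₁=11  (since 58081 − 480·121 = 1)
(241+11√480)^2 = 116161 + 5302√480
(241+11√480)^3 = 55989361 + 2555553√480
(241+11√480)^4 = 26986755841 + 1231771244√480

241 11
116161 5302
55989361 2555553
26986755841 1231771244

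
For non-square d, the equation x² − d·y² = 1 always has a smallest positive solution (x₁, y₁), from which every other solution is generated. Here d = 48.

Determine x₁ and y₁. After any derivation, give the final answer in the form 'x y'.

[6; 1,12] for √48; ℓ=2 ⇒ convergent index 1
i=0: a=6 ⇒ p=6, q=1
i=1: a=1 ⇒ p=7, q=1
→ (7, 1).  Check: 7²=49, 48·1²=48, difference 1.

7 1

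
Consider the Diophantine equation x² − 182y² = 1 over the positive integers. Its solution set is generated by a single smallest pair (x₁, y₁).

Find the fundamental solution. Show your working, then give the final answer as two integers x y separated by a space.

√182 → a₀=13, period (2,26); ℓ=2 even so k=1
a_0=13:  p_0=13·1+0=13,  q_0=13·0+1=1
a_1=2:  p_1=2·13+1=27,  q_1=2·1+0=2
fundamental: x₁=27, y₁=2  (since 729 − 182·4 = 1)

27 2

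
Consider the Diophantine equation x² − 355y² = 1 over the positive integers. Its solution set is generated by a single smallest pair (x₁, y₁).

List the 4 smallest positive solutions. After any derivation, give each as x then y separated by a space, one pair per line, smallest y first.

954809 50676
1823320452961 96771801768
3481845556741524089 184797174548553948
6648994948371812427335041 352892010866963721270096

d=355: √d = [18; 1,5,3,3,1,6,1,3,3,5,1,36] (ℓ=12, even), read p_11/q_11
k=0  a_k=18  p_k/q_k = 18/1
k=1  a_k=1  p_k/q_k = 19/1
…
k=3  a_k=3  p_k/q_k = 358/19
…
k=5  a_k=1  p_k/q_k = 1545/82
…
k=7  a_k=1  p_k/q_k = 12002/637
…
k=9  a_k=3  p_k/q_k = 151391/8035
k=10  a_k=5  p_k/q_k = 803418/42641
k=11  a_k=1  p_k/q_k = 954809/50676
(x₁, y₁) = (954809, 50676);  954809² − 355·50676² = 1 ✓
n=2: (954809,50676)∘(954809,50676) = (954809·954809+355·50676·50676, 954809·50676+50676·954809) = (1823320452961,96771801768)
n=3: (1823320452961,96771801768)∘(954809,50676) = (954809·1823320452961+355·50676·96771801768, 954809·96771801768+50676·1823320452961) = (3481845556741524089,184797174548553948)
n=4: (3481845556741524089,184797174548553948)∘(954809,50676) = (954809·3481845556741524089+355·50676·184797174548553948, 954809·184797174548553948+50676·3481845556741524089) = (6648994948371812427335041,352892010866963721270096)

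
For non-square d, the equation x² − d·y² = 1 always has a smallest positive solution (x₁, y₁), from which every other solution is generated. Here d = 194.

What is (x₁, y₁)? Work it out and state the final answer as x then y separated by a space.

√194 → a₀=13, period (1,12,1,26); ℓ=4 even so k=3
a_0=13:  p_0=13·1+0=13,  q_0=13·0+1=1
…
a_2=12:  p_2=12·14+13=181,  q_2=12·1+1=13
a_3=1:  p_3=1·181+14=195,  q_3=1·13+1=14
(x₁, y₁) = (195, 14);  195² − 194·14² = 1 ✓

195 14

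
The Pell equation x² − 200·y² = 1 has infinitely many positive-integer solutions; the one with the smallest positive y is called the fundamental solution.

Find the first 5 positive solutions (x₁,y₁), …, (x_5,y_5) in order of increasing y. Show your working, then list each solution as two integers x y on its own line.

√200 = [14; 7,28, …], period ℓ=2 (even) → k=1
i=0: a=14 ⇒ p=14, q=1
i=1: a=7 ⇒ p=99, q=7
fundamental: x₁=99, y₁=7  (since 9801 − 200·49 = 1)
(x_2, y_2) = (99·99 + 200·7·7, 99·7 + 7·99) = (19601, 1386)
(x_3, y_3) = (99·19601 + 200·7·1386, 99·1386 + 7·19601) = (3880899, 274421)
(x_4, y_4) = (99·3880899 + 200·7·274421, 99·274421 + 7·3880899) = (768398401, 54333972)
(x_5, y_5) = (99·768398401 + 200·7·54333972, 99·54333972 + 7·768398401) = (152139002499, 10757852035)

99 7
19601 1386
3880899 274421
768398401 54333972
152139002499 10757852035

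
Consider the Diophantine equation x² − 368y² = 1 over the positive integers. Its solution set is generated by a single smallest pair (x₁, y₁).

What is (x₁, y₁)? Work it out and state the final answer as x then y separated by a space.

1151 60

√368 → a₀=19, period (5,2,5,38); ℓ=4 even so k=3
a_0=19:  p_0=19·1+0=19,  q_0=19·0+1=1
…
a_2=2:  p_2=2·96+19=211,  q_2=2·5+1=11
a_3=5:  p_3=5·211+96=1151,  q_3=5·11+5=60
→ (1151, 60).  Check: 1151²=1324801, 368·60²=1324800, difference 1.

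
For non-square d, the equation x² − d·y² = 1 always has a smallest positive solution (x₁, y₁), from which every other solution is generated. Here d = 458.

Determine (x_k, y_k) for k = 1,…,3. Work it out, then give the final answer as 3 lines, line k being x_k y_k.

√458 = [21; 2,2,42, …], period ℓ=3 (odd) → k=5
i=0: a=21 ⇒ p=21, q=1
…
i=4: a=2 ⇒ p=9181, q=429
i=5: a=2 ⇒ p=22899, q=1070
→ (22899, 1070).  Check: 22899²=524364201, 458·1070²=524364200, difference 1.
k=2:  x_2 = 22899·22899+458·1070·1070 = 1048728401,  y_2 = 22899·1070+1070·22899 = 49003860
k=3:  x_3 = 22899·1048728401+458·1070·49003860 = 48029663286099,  y_3 = 22899·49003860+1070·1048728401 = 2244278779210

22899 1070
1048728401 49003860
48029663286099 2244278779210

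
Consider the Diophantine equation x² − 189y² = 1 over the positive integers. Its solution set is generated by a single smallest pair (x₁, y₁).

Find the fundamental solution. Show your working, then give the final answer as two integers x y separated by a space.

√189 = [13; 1,2,1,26, …], period ℓ=4 (even) → k=3
i=0: a=13 ⇒ p=13, q=1
…
i=2: a=2 ⇒ p=41, q=3
i=3: a=1 ⇒ p=55, q=4
→ (55, 4).  Check: 55²=3025, 189·4²=3024, difference 1.

55 4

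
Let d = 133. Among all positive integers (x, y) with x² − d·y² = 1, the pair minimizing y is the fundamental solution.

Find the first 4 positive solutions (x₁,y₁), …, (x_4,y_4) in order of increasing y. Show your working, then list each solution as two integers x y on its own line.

2588599 224460
13401689565601 1162073863080
69383200415647777399 6016286479789825380
359210566425477440164982401 31147506330593762303822160

[11; 1,1,7,5,1,…,1,1,22] for √133; ℓ=16 ⇒ convergent index 15
step 0: (11, 1)  from 11·(1,0) + (0,1)
…
step 4: (888, 77)  from 5·(173,15) + (23,2)
…
step 7: (3010, 261)  from 1·(1949,169) + (1061,92)
step 8: (7969, 691)  from 2·(3010,261) + (1949,169)
…
step 10: (18948, 1643)  from 1·(10979,952) + (7969,691)
…
step 13: (1210008, 104921)  from 7·(168583,14618) + (29927,2595)
step 14: (1378591, 119539)  from 1·(1210008,104921) + (168583,14618)
step 15: (2588599, 224460)  from 1·(1378591,119539) + (1210008,104921)
fundamental: x₁=2588599, y₁=224460  (since 6700844782801 − 133·50382291600 = 1)
k=2:  x_2 = 2588599·2588599+133·224460·224460 = 13401689565601,  y_2 = 2588599·224460+224460·2588599 = 1162073863080
k=3:  x_3 = 2588599·13401689565601+133·224460·1162073863080 = 69383200415647777399,  y_3 = 2588599·1162073863080+224460·13401689565601 = 6016286479789825380
k=4:  x_4 = 2588599·69383200415647777399+133·224460·6016286479789825380 = 359210566425477440164982401,  y_4 = 2588599·6016286479789825380+224460·69383200415647777399 = 31147506330593762303822160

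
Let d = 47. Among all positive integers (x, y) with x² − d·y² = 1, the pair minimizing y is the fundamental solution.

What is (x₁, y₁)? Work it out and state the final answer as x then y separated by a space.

48 7

[6; 1,5,1,12] for √47; ℓ=4 ⇒ convergent index 3
k=0  a_k=6  p_k/q_k = 6/1
…
k=2  a_k=5  p_k/q_k = 41/6
k=3  a_k=1  p_k/q_k = 48/7
(x₁, y₁) = (48, 7);  48² − 47·7² = 1 ✓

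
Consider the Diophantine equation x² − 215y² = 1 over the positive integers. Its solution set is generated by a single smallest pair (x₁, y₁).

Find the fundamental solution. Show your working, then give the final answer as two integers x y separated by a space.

44 3

[14; 1,1,1,28] for √215; ℓ=4 ⇒ convergent index 3
k=0  a_k=14  p_k/q_k = 14/1
k=1  a_k=1  p_k/q_k = 15/1
k=2  a_k=1  p_k/q_k = 29/2
k=3  a_k=1  p_k/q_k = 44/3
→ (44, 3).  Check: 44²=1936, 215·3²=1935, difference 1.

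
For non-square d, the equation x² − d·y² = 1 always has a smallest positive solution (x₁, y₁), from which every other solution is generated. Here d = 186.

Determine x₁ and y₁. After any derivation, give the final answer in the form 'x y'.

√186 = [13; 1,1,1,3,4,3,1,1,1,26, …], period ℓ=10 (even) → k=9
i=0: a=13 ⇒ p=13, q=1
…
i=2: a=1 ⇒ p=27, q=2
…
i=5: a=4 ⇒ p=641, q=47
…
i=7: a=1 ⇒ p=2714, q=199
i=8: a=1 ⇒ p=4787, q=351
i=9: a=1 ⇒ p=7501, q=550
(x₁, y₁) = (7501, 550);  7501² − 186·550² = 1 ✓

7501 550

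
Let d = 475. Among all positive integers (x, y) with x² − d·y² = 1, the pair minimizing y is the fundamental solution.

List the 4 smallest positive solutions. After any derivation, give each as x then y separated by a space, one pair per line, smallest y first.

57799 2652
6681448801 306565896
772362118440199 35438404443156
89283516160768675201 4096608676513381392

[21; 1,3,1,6,2,6,1,3,1,42] for √475; ℓ=10 ⇒ convergent index 9
i=0: a=21 ⇒ p=21, q=1
…
i=2: a=3 ⇒ p=87, q=4
i=3: a=1 ⇒ p=109, q=5
i=4: a=6 ⇒ p=741, q=34
…
i=7: a=1 ⇒ p=11878, q=545
i=8: a=3 ⇒ p=45921, q=2107
i=9: a=1 ⇒ p=57799, q=2652
(x₁, y₁) = (57799, 2652);  57799² − 475·2652² = 1 ✓
k=2:  x_2 = 57799·57799+475·2652·2652 = 6681448801,  y_2 = 57799·2652+2652·57799 = 306565896
k=3:  x_3 = 57799·6681448801+475·2652·306565896 = 772362118440199,  y_3 = 57799·306565896+2652·6681448801 = 35438404443156
k=4:  x_4 = 57799·772362118440199+475·2652·35438404443156 = 89283516160768675201,  y_4 = 57799·35438404443156+2652·772362118440199 = 4096608676513381392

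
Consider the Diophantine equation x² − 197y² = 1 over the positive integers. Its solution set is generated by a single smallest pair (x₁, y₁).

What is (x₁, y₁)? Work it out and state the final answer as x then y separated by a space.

√197 = [14; 28, …], period ℓ=1 (odd) → k=1
step 0: (14, 1)  from 14·(1,0) + (0,1)
step 1: (393, 28)  from 28·(14,1) + (1,0)
(x₁, y₁) = (393, 28);  393² − 197·28² = 1 ✓

393 28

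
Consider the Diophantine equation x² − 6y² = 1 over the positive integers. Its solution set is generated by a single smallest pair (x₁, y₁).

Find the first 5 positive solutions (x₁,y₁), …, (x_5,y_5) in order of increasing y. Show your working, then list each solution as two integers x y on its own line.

5 2
49 20
485 198
4801 1960
47525 19402

√6 = [2; 2,4, …], period ℓ=2 (even) → k=1
k=0  a_k=2  p_k/q_k = 2/1
k=1  a_k=2  p_k/q_k = 5/2
(x₁, y₁) = (5, 2);  5² − 6·2² = 1 ✓
k=2:  x_2 = 5·5+6·2·2 = 49,  y_2 = 5·2+2·5 = 20
k=3:  x_3 = 5·49+6·2·20 = 485,  y_3 = 5·20+2·49 = 198
k=4:  x_4 = 5·485+6·2·198 = 4801,  y_4 = 5·198+2·485 = 1960
k=5:  x_5 = 5·4801+6·2·1960 = 47525,  y_5 = 5·1960+2·4801 = 19402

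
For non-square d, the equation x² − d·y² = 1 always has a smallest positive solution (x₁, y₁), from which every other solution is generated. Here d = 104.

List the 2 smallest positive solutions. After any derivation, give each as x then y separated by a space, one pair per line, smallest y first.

51 5
5201 510

√104 → a₀=10, period (5,20); ℓ=2 even so k=1
k=0  a_k=10  p_k/q_k = 10/1
k=1  a_k=5  p_k/q_k = 51/5
→ (51, 5).  Check: 51²=2601, 104·5²=2600, difference 1.
(x_2, y_2) = (51·51 + 104·5·5, 51·5 + 5·51) = (5201, 510)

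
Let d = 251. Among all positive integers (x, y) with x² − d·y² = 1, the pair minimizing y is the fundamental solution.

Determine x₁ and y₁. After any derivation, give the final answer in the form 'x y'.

[15; 1,5,2,1,2,…,5,1,30] for √251; ℓ=14 ⇒ convergent index 13
a_0=15:  p_0=15·1+0=15,  q_0=15·0+1=1
…
a_2=5:  p_2=5·16+15=95,  q_2=5·1+1=6
a_3=2:  p_3=2·95+16=206,  q_3=2·6+1=13
a_4=1:  p_4=1·206+95=301,  q_4=1·13+6=19
…
a_9=2:  p_9=2·61043+29563=151649,  q_9=2·3853+1866=9572
a_10=1:  p_10=1·151649+61043=212692,  q_10=1·9572+3853=13425
a_11=2:  p_11=2·212692+151649=577033,  q_11=2·13425+9572=36422
a_12=5:  p_12=5·577033+212692=3097857,  q_12=5·36422+13425=195535
a_13=1:  p_13=1·3097857+577033=3674890,  q_13=1·195535+36422=231957
→ (3674890, 231957).  Check: 3674890²=13504816512100, 251·231957²=13504816512099, difference 1.

3674890 231957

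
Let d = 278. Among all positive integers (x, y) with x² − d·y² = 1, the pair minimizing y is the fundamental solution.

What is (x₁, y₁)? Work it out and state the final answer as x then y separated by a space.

2501 150

d=278: √d = [16; 1,2,16,2,1,32] (ℓ=6, even), read p_5/q_5
step 0: (16, 1)  from 16·(1,0) + (0,1)
step 1: (17, 1)  from 1·(16,1) + (1,0)
step 2: (50, 3)  from 2·(17,1) + (16,1)
…
step 4: (1684, 101)  from 2·(817,49) + (50,3)
step 5: (2501, 150)  from 1·(1684,101) + (817,49)
(x₁, y₁) = (2501, 150);  2501² − 278·150² = 1 ✓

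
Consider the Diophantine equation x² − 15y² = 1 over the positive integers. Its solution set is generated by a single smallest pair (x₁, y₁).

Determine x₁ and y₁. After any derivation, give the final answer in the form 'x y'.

4 1

√15 = [3; 1,6, …], period ℓ=2 (even) → k=1
a_0=3:  p_0=3·1+0=3,  q_0=3·0+1=1
a_1=1:  p_1=1·3+1=4,  q_1=1·1+0=1
fundamental: x₁=4, y₁=1  (since 16 − 15·1 = 1)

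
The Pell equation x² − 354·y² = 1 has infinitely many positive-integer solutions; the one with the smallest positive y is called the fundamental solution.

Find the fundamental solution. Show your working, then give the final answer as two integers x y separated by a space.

[18; 1,4,2,2,18,2,2,4,1,36] for √354; ℓ=10 ⇒ convergent index 9
i=0: a=18 ⇒ p=18, q=1
i=1: a=1 ⇒ p=19, q=1
i=2: a=4 ⇒ p=94, q=5
…
i=4: a=2 ⇒ p=508, q=27
i=5: a=18 ⇒ p=9351, q=497
i=6: a=2 ⇒ p=19210, q=1021
i=7: a=2 ⇒ p=47771, q=2539
i=8: a=4 ⇒ p=210294, q=11177
i=9: a=1 ⇒ p=258065, q=13716
(x₁, y₁) = (258065, 13716);  258065² − 354·13716² = 1 ✓

258065 13716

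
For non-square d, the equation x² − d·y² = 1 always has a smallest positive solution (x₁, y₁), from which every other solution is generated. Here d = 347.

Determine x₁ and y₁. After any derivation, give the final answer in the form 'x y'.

641602 34443

[18; 1,1,1,2,4,…,1,1,36] for √347; ℓ=14 ⇒ convergent index 13
step 0: (18, 1)  from 18·(1,0) + (0,1)
…
step 2: (37, 2)  from 1·(19,1) + (18,1)
…
step 4: (149, 8)  from 2·(56,3) + (37,2)
…
step 6: (801, 43)  from 1·(652,35) + (149,8)
step 7: (14269, 766)  from 17·(801,43) + (652,35)
step 8: (15070, 809)  from 1·(14269,766) + (801,43)
step 9: (74549, 4002)  from 4·(15070,809) + (14269,766)
…
step 12: (402885, 21628)  from 1·(238717,12815) + (164168,8813)
step 13: (641602, 34443)  from 1·(402885,21628) + (238717,12815)
(x₁, y₁) = (641602, 34443);  641602² − 347·34443² = 1 ✓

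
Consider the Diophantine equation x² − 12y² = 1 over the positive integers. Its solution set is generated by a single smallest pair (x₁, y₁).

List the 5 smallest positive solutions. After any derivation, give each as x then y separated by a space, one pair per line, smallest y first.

7 2
97 28
1351 390
18817 5432
262087 75658

[3; 2,6] for √12; ℓ=2 ⇒ convergent index 1
i=0: a=3 ⇒ p=3, q=1
i=1: a=2 ⇒ p=7, q=2
(x₁, y₁) = (7, 2);  7² − 12·2² = 1 ✓
(7+2√12)^2 = 97 + 28√12
(7+2√12)^3 = 1351 + 390√12
(7+2√12)^4 = 18817 + 5432√12
(7+2√12)^5 = 262087 + 75658√12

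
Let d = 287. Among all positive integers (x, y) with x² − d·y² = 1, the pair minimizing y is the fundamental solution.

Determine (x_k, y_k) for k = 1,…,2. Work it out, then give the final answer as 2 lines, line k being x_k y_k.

[16; 1,15,1,32] for √287; ℓ=4 ⇒ convergent index 3
a_0=16:  p_0=16·1+0=16,  q_0=16·0+1=1
…
a_2=15:  p_2=15·17+16=271,  q_2=15·1+1=16
a_3=1:  p_3=1·271+17=288,  q_3=1·16+1=17
(x₁, y₁) = (288, 17);  288² − 287·17² = 1 ✓
k=2:  x_2 = 288·288+287·17·17 = 165887,  y_2 = 288·17+17·288 = 9792

288 17
165887 9792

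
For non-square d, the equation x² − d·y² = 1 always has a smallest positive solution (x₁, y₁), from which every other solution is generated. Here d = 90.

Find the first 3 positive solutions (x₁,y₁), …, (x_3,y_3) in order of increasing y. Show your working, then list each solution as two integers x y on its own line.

19 2
721 76
27379 2886

[9; 2,18] for √90; ℓ=2 ⇒ convergent index 1
a_0=9:  p_0=9·1+0=9,  q_0=9·0+1=1
a_1=2:  p_1=2·9+1=19,  q_1=2·1+0=2
→ (19, 2).  Check: 19²=361, 90·2²=360, difference 1.
(x_2, y_2) = (19·19 + 90·2·2, 19·2 + 2·19) = (721, 76)
(x_3, y_3) = (19·721 + 90·2·76, 19·76 + 2·721) = (27379, 2886)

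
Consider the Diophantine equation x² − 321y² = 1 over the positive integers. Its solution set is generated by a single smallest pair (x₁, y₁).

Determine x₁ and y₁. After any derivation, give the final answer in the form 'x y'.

215 12

d=321: √d = [17; 1,10,1,34] (ℓ=4, even), read p_3/q_3
step 0: (17, 1)  from 17·(1,0) + (0,1)
…
step 2: (197, 11)  from 10·(18,1) + (17,1)
step 3: (215, 12)  from 1·(197,11) + (18,1)
(x₁, y₁) = (215, 12);  215² − 321·12² = 1 ✓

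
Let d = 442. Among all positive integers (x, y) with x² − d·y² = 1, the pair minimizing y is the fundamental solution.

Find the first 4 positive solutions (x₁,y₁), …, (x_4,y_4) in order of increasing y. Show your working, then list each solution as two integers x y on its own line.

√442 → a₀=21, period (42); ℓ=1 odd so k=1
i=0: a=21 ⇒ p=21, q=1
i=1: a=42 ⇒ p=883, q=42
→ (883, 42).  Check: 883²=779689, 442·42²=779688, difference 1.
(883+42√442)^2 = 1559377 + 74172√442
(883+42√442)^3 = 2753858899 + 130987710√442
(883+42√442)^4 = 4863313256257 + 231324221688√442

883 42
1559377 74172
2753858899 130987710
4863313256257 231324221688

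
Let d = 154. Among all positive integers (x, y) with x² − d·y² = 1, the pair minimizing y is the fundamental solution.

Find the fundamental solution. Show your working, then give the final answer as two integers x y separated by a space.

√154 → a₀=12, period (2,2,3,1,2,1,3,2,2,24); ℓ=10 even so k=9
step 0: (12, 1)  from 12·(1,0) + (0,1)
step 1: (25, 2)  from 2·(12,1) + (1,0)
step 2: (62, 5)  from 2·(25,2) + (12,1)
…
step 5: (757, 61)  from 2·(273,22) + (211,17)
step 6: (1030, 83)  from 1·(757,61) + (273,22)
step 7: (3847, 310)  from 3·(1030,83) + (757,61)
step 8: (8724, 703)  from 2·(3847,310) + (1030,83)
step 9: (21295, 1716)  from 2·(8724,703) + (3847,310)
→ (21295, 1716).  Check: 21295²=453477025, 154·1716²=453477024, difference 1.

21295 1716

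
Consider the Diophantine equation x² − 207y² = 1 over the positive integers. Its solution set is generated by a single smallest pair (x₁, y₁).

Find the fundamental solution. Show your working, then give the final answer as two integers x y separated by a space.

1151 80

√207 = [14; 2,1,1,2,1,1,2,28, …], period ℓ=8 (even) → k=7
step 0: (14, 1)  from 14·(1,0) + (0,1)
…
step 4: (187, 13)  from 2·(72,5) + (43,3)
…
step 6: (446, 31)  from 1·(259,18) + (187,13)
step 7: (1151, 80)  from 2·(446,31) + (259,18)
→ (1151, 80).  Check: 1151²=1324801, 207·80²=1324800, difference 1.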